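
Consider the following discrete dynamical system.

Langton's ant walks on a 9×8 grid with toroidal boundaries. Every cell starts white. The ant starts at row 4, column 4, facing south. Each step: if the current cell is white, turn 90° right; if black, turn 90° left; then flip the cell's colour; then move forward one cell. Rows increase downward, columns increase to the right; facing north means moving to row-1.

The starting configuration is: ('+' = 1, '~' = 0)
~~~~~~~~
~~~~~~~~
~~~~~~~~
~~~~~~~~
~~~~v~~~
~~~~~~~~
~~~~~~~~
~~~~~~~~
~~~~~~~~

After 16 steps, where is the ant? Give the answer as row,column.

4,4

step 0: ~~~~~~~~
~~~~~~~~
~~~~~~~~
~~~~~~~~
~~~~v~~~
~~~~~~~~
~~~~~~~~
~~~~~~~~
~~~~~~~~
step 1: ~~~~~~~~
~~~~~~~~
~~~~~~~~
~~~~~~~~
~~~<+~~~
~~~~~~~~
~~~~~~~~
~~~~~~~~
~~~~~~~~
step 2: ~~~~~~~~
~~~~~~~~
~~~~~~~~
~~~^~~~~
~~~++~~~
~~~~~~~~
~~~~~~~~
~~~~~~~~
~~~~~~~~
step 3: ~~~~~~~~
~~~~~~~~
~~~~~~~~
~~~+>~~~
~~~++~~~
~~~~~~~~
~~~~~~~~
~~~~~~~~
~~~~~~~~
step 4: ~~~~~~~~
~~~~~~~~
~~~~~~~~
~~~++~~~
~~~+v~~~
~~~~~~~~
~~~~~~~~
~~~~~~~~
~~~~~~~~
step 5: ~~~~~~~~
~~~~~~~~
~~~~~~~~
~~~++~~~
~~~+~>~~
~~~~~~~~
~~~~~~~~
~~~~~~~~
~~~~~~~~
step 6: ~~~~~~~~
~~~~~~~~
~~~~~~~~
~~~++~~~
~~~+~+~~
~~~~~v~~
~~~~~~~~
~~~~~~~~
~~~~~~~~
step 7: ~~~~~~~~
~~~~~~~~
~~~~~~~~
~~~++~~~
~~~+~+~~
~~~~<+~~
~~~~~~~~
~~~~~~~~
~~~~~~~~
step 8: ~~~~~~~~
~~~~~~~~
~~~~~~~~
~~~++~~~
~~~+^+~~
~~~~++~~
~~~~~~~~
~~~~~~~~
~~~~~~~~
step 9: ~~~~~~~~
~~~~~~~~
~~~~~~~~
~~~++~~~
~~~++>~~
~~~~++~~
~~~~~~~~
~~~~~~~~
~~~~~~~~
step 10: ~~~~~~~~
~~~~~~~~
~~~~~~~~
~~~++^~~
~~~++~~~
~~~~++~~
~~~~~~~~
~~~~~~~~
~~~~~~~~
step 11: ~~~~~~~~
~~~~~~~~
~~~~~~~~
~~~+++>~
~~~++~~~
~~~~++~~
~~~~~~~~
~~~~~~~~
~~~~~~~~
step 12: ~~~~~~~~
~~~~~~~~
~~~~~~~~
~~~++++~
~~~++~v~
~~~~++~~
~~~~~~~~
~~~~~~~~
~~~~~~~~
step 13: ~~~~~~~~
~~~~~~~~
~~~~~~~~
~~~++++~
~~~++<+~
~~~~++~~
~~~~~~~~
~~~~~~~~
~~~~~~~~
step 14: ~~~~~~~~
~~~~~~~~
~~~~~~~~
~~~++^+~
~~~++++~
~~~~++~~
~~~~~~~~
~~~~~~~~
~~~~~~~~
step 15: ~~~~~~~~
~~~~~~~~
~~~~~~~~
~~~+<~+~
~~~++++~
~~~~++~~
~~~~~~~~
~~~~~~~~
~~~~~~~~
step 16: ~~~~~~~~
~~~~~~~~
~~~~~~~~
~~~+~~+~
~~~+v++~
~~~~++~~
~~~~~~~~
~~~~~~~~
~~~~~~~~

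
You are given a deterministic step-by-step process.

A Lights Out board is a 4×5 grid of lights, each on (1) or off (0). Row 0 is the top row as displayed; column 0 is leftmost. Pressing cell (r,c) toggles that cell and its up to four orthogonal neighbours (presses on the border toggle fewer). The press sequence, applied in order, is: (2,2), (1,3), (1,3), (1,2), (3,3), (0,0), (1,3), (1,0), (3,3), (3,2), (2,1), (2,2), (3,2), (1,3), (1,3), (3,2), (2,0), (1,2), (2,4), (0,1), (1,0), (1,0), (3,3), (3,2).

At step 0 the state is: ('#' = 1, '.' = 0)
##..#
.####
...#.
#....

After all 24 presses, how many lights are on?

12

t=0: ##..#
.####
...#.
#....
t=1: ##..#
.#.##
.##..
#.#..
t=2: ##.##
.##..
.###.
#.#..
t=3: ##..#
.#.##
.##..
#.#..
t=4: ###.#
..#.#
.#...
#.#..
t=5: ###.#
..#.#
.#.#.
#..##
t=6: ..#.#
#.#.#
.#.#.
#..##
t=7: ..###
#..#.
.#...
#..##
t=8: #.###
.#.#.
##...
#..##
t=9: #.###
.#.#.
##.#.
#.#..
t=10: #.###
.#.#.
####.
##.#.
t=11: #.###
...#.
...#.
#..#.
t=12: #.###
..##.
.##..
#.##.
t=13: #.###
..##.
.#...
##...
t=14: #.#.#
....#
.#.#.
##...
t=15: #.###
..##.
.#...
##...
t=16: #.###
..##.
.##..
#.##.
t=17: #.###
#.##.
#.#..
..##.
t=18: #..##
##...
#....
..##.
t=19: #..##
##..#
#..##
..###
t=20: .####
#...#
#..##
..###
t=21: #####
.#..#
...##
..###
t=22: .####
#...#
#..##
..###
t=23: .####
#...#
#...#
.....
t=24: .####
#...#
#.#.#
.###.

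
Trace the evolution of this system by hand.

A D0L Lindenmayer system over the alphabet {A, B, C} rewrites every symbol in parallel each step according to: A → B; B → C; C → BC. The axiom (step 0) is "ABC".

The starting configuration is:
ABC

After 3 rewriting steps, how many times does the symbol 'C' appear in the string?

k=0  ABC
k=1  BCBC
k=2  CBCCBC
k=3  BCCBCBCCBC

6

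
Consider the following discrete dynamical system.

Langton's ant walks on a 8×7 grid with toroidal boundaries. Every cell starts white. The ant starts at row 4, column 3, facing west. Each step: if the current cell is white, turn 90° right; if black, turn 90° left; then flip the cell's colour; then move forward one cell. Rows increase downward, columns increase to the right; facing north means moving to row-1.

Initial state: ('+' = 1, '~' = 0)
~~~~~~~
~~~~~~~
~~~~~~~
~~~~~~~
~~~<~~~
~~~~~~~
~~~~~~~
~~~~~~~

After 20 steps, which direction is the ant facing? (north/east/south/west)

east

step 0: ~~~~~~~
~~~~~~~
~~~~~~~
~~~~~~~
~~~<~~~
~~~~~~~
~~~~~~~
~~~~~~~
step 1: ~~~~~~~
~~~~~~~
~~~~~~~
~~~^~~~
~~~+~~~
~~~~~~~
~~~~~~~
~~~~~~~
step 2: ~~~~~~~
~~~~~~~
~~~~~~~
~~~+>~~
~~~+~~~
~~~~~~~
~~~~~~~
~~~~~~~
step 3: ~~~~~~~
~~~~~~~
~~~~~~~
~~~++~~
~~~+v~~
~~~~~~~
~~~~~~~
~~~~~~~
step 4: ~~~~~~~
~~~~~~~
~~~~~~~
~~~++~~
~~~<+~~
~~~~~~~
~~~~~~~
~~~~~~~
step 5: ~~~~~~~
~~~~~~~
~~~~~~~
~~~++~~
~~~~+~~
~~~v~~~
~~~~~~~
~~~~~~~
step 6: ~~~~~~~
~~~~~~~
~~~~~~~
~~~++~~
~~~~+~~
~~<+~~~
~~~~~~~
~~~~~~~
step 7: ~~~~~~~
~~~~~~~
~~~~~~~
~~~++~~
~~^~+~~
~~++~~~
~~~~~~~
~~~~~~~
step 8: ~~~~~~~
~~~~~~~
~~~~~~~
~~~++~~
~~+>+~~
~~++~~~
~~~~~~~
~~~~~~~
step 9: ~~~~~~~
~~~~~~~
~~~~~~~
~~~++~~
~~+++~~
~~+v~~~
~~~~~~~
~~~~~~~
step 10: ~~~~~~~
~~~~~~~
~~~~~~~
~~~++~~
~~+++~~
~~+~>~~
~~~~~~~
~~~~~~~
step 11: ~~~~~~~
~~~~~~~
~~~~~~~
~~~++~~
~~+++~~
~~+~+~~
~~~~v~~
~~~~~~~
step 12: ~~~~~~~
~~~~~~~
~~~~~~~
~~~++~~
~~+++~~
~~+~+~~
~~~<+~~
~~~~~~~
step 13: ~~~~~~~
~~~~~~~
~~~~~~~
~~~++~~
~~+++~~
~~+^+~~
~~~++~~
~~~~~~~
step 14: ~~~~~~~
~~~~~~~
~~~~~~~
~~~++~~
~~+++~~
~~++>~~
~~~++~~
~~~~~~~
step 15: ~~~~~~~
~~~~~~~
~~~~~~~
~~~++~~
~~++^~~
~~++~~~
~~~++~~
~~~~~~~
step 16: ~~~~~~~
~~~~~~~
~~~~~~~
~~~++~~
~~+<~~~
~~++~~~
~~~++~~
~~~~~~~
step 17: ~~~~~~~
~~~~~~~
~~~~~~~
~~~++~~
~~+~~~~
~~+v~~~
~~~++~~
~~~~~~~
step 18: ~~~~~~~
~~~~~~~
~~~~~~~
~~~++~~
~~+~~~~
~~+~>~~
~~~++~~
~~~~~~~
step 19: ~~~~~~~
~~~~~~~
~~~~~~~
~~~++~~
~~+~~~~
~~+~+~~
~~~+v~~
~~~~~~~
step 20: ~~~~~~~
~~~~~~~
~~~~~~~
~~~++~~
~~+~~~~
~~+~+~~
~~~+~>~
~~~~~~~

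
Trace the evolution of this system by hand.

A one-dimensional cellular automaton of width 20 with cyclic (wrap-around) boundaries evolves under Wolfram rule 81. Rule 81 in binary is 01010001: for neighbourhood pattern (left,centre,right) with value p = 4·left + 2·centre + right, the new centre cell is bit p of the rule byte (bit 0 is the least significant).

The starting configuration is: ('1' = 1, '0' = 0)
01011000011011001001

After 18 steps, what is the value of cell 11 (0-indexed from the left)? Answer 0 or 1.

t=0: 01011000011011001001
t=1: 00001111001001100100
t=2: 11100001100100110011
t=3: 00111100110010011000
t=4: 10000110011001001111
t=5: 11110011001100100000
t=6: 00011001100110011110
t=7: 11001100110011000011
t=8: 01100110011001111000
t=9: 00110011001100001111
t=10: 10011001100111100001
t=11: 11001100110000111100
t=12: 01100110011110000110
t=13: 00110011000011110011
t=14: 10011001111000011001
t=15: 11001100001111001100
t=16: 01100111100001100110
t=17: 00110000111100110011
t=18: 10011110000110011001

1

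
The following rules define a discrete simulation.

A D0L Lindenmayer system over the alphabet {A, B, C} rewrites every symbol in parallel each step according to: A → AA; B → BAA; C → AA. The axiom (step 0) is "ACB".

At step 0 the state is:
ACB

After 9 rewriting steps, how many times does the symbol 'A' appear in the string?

2046

0) ACB
1) AAAABAA
2) AAAAAAAABAAAAAA
3) AAAAAAAAAAAAAAAABAAAAAAAAAAAAAA
4) AAAAAAAAAAAAAAAAAAAAAAAAAAAAAAAABAAAAAAAAAAAAAAAAAAAAAAAAAAAAAA
5) AAAAAAAAAAAAAAAAAAAAAAAAAAAAAAAAAAAAAAAAAAAAAAAAAAAAAAAAAA…AAAAAAAAAAAAAAAAAAAAAAAAAAAAAAAAAAAAAAAAAAAAAAAAAAAAAAAAAA  (len 127)
6) AAAAAAAAAAAAAAAAAAAAAAAAAAAAAAAAAAAAAAAAAAAAAAAAAAAAAAAAAA…AAAAAAAAAAAAAAAAAAAAAAAAAAAAAAAAAAAAAAAAAAAAAAAAAAAAAAAAAA  (len 255)
7) AAAAAAAAAAAAAAAAAAAAAAAAAAAAAAAAAAAAAAAAAAAAAAAAAAAAAAAAAA…AAAAAAAAAAAAAAAAAAAAAAAAAAAAAAAAAAAAAAAAAAAAAAAAAAAAAAAAAA  (len 511)
8) AAAAAAAAAAAAAAAAAAAAAAAAAAAAAAAAAAAAAAAAAAAAAAAAAAAAAAAAAA…AAAAAAAAAAAAAAAAAAAAAAAAAAAAAAAAAAAAAAAAAAAAAAAAAAAAAAAAAA  (len 1023)
9) AAAAAAAAAAAAAAAAAAAAAAAAAAAAAAAAAAAAAAAAAAAAAAAAAAAAAAAAAA…AAAAAAAAAAAAAAAAAAAAAAAAAAAAAAAAAAAAAAAAAAAAAAAAAAAAAAAAAA  (len 2047)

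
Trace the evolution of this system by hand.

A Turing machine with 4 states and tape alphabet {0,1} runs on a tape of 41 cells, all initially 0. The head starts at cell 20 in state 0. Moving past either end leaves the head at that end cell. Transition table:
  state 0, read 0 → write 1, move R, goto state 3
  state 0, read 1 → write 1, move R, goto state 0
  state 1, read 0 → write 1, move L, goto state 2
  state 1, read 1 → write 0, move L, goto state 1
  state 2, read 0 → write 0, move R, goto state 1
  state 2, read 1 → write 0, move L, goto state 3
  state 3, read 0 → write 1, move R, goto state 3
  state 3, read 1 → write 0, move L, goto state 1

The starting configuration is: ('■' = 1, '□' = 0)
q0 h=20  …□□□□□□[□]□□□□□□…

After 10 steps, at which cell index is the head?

30

gen 0: q0 h=20  …□□□□□□[□]□□□□□□…
gen 1: q3 h=21  …□□□□□■[□]□□□□□□…
gen 2: q3 h=22  …□□□□■■[□]□□□□□□…
gen 3: q3 h=23  …□□□■■■[□]□□□□□□…
gen 4: q3 h=24  …□□■■■■[□]□□□□□□…
gen 5: q3 h=25  …□■■■■■[□]□□□□□□…
gen 6: q3 h=26  …■■■■■■[□]□□□□□□…
gen 7: q3 h=27  …■■■■■■[□]□□□□□□…
gen 8: q3 h=28  …■■■■■■[□]□□□□□□…
gen 9: q3 h=29  …■■■■■■[□]□□□□□□…
gen 10: q3 h=30  …■■■■■■[□]□□□□□□…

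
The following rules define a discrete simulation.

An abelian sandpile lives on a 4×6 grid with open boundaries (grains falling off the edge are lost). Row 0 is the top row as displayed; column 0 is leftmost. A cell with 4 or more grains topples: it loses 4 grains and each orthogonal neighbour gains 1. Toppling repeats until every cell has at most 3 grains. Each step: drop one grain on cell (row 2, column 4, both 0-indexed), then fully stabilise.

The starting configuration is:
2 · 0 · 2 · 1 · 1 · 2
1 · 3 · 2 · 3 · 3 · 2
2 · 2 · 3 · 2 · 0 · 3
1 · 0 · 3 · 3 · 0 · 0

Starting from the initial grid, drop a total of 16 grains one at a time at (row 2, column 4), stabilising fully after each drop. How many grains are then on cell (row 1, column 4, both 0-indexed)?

3

gen 0: 2 · 0 · 2 · 1 · 1 · 2
1 · 3 · 2 · 3 · 3 · 2
2 · 2 · 3 · 2 · 0 · 3
1 · 0 · 3 · 3 · 0 · 0
gen 1: 2 · 0 · 2 · 1 · 1 · 2
1 · 3 · 2 · 3 · 3 · 2
2 · 2 · 3 · 2 · 1 · 3
1 · 0 · 3 · 3 · 0 · 0
gen 2: 2 · 0 · 2 · 1 · 1 · 2
1 · 3 · 2 · 3 · 3 · 2
2 · 2 · 3 · 2 · 2 · 3
1 · 0 · 3 · 3 · 0 · 0
gen 3: 2 · 0 · 2 · 1 · 1 · 2
1 · 3 · 2 · 3 · 3 · 2
2 · 2 · 3 · 2 · 3 · 3
1 · 0 · 3 · 3 · 0 · 0
gen 4: 2 · 1 · 3 · 2 · 2 · 3
2 · 1 · 1 · 2 · 2 · 0
3 · 0 · 3 · 2 · 3 · 1
1 · 2 · 1 · 1 · 2 · 1
gen 5: 2 · 1 · 3 · 2 · 2 · 3
2 · 1 · 1 · 2 · 3 · 0
3 · 0 · 3 · 3 · 0 · 2
1 · 2 · 1 · 1 · 3 · 1
gen 6: 2 · 1 · 3 · 2 · 2 · 3
2 · 1 · 1 · 2 · 3 · 0
3 · 0 · 3 · 3 · 1 · 2
1 · 2 · 1 · 1 · 3 · 1
gen 7: 2 · 1 · 3 · 2 · 2 · 3
2 · 1 · 1 · 2 · 3 · 0
3 · 0 · 3 · 3 · 2 · 2
1 · 2 · 1 · 1 · 3 · 1
gen 8: 2 · 1 · 3 · 2 · 2 · 3
2 · 1 · 1 · 2 · 3 · 0
3 · 0 · 3 · 3 · 3 · 2
1 · 2 · 1 · 1 · 3 · 1
gen 9: 2 · 1 · 3 · 3 · 3 · 3
2 · 1 · 3 · 0 · 1 · 1
3 · 1 · 0 · 2 · 3 · 3
1 · 2 · 2 · 3 · 0 · 2
gen 10: 2 · 1 · 3 · 3 · 3 · 3
2 · 1 · 3 · 0 · 2 · 2
3 · 1 · 0 · 3 · 1 · 0
1 · 2 · 2 · 3 · 1 · 3
gen 11: 2 · 1 · 3 · 3 · 3 · 3
2 · 1 · 3 · 0 · 2 · 2
3 · 1 · 0 · 3 · 2 · 0
1 · 2 · 2 · 3 · 1 · 3
gen 12: 2 · 1 · 3 · 3 · 3 · 3
2 · 1 · 3 · 0 · 2 · 2
3 · 1 · 0 · 3 · 3 · 0
1 · 2 · 2 · 3 · 1 · 3
gen 13: 2 · 1 · 3 · 3 · 3 · 3
2 · 1 · 3 · 1 · 3 · 2
3 · 1 · 1 · 1 · 1 · 1
1 · 2 · 3 · 0 · 3 · 3
gen 14: 2 · 1 · 3 · 3 · 3 · 3
2 · 1 · 3 · 1 · 3 · 2
3 · 1 · 1 · 1 · 2 · 1
1 · 2 · 3 · 0 · 3 · 3
gen 15: 2 · 1 · 3 · 3 · 3 · 3
2 · 1 · 3 · 1 · 3 · 2
3 · 1 · 1 · 1 · 3 · 1
1 · 2 · 3 · 0 · 3 · 3
gen 16: 2 · 2 · 1 · 2 · 2 · 1
2 · 2 · 1 · 0 · 3 · 1
3 · 1 · 2 · 3 · 3 · 0
1 · 2 · 3 · 1 · 1 · 1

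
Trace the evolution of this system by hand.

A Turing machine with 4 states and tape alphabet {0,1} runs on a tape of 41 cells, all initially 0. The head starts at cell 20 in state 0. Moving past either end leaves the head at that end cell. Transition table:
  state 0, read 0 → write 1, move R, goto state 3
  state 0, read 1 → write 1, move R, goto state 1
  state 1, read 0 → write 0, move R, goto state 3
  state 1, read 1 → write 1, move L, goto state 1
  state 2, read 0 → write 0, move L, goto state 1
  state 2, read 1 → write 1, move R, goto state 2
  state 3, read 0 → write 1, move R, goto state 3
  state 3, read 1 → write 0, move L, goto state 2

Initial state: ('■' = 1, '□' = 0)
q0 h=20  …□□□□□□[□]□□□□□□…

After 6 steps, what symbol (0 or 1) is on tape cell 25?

step 0: q0 h=20  …□□□□□□[□]□□□□□□…
step 1: q3 h=21  …□□□□□■[□]□□□□□□…
step 2: q3 h=22  …□□□□■■[□]□□□□□□…
step 3: q3 h=23  …□□□■■■[□]□□□□□□…
step 4: q3 h=24  …□□■■■■[□]□□□□□□…
step 5: q3 h=25  …□■■■■■[□]□□□□□□…
step 6: q3 h=26  …■■■■■■[□]□□□□□□…

1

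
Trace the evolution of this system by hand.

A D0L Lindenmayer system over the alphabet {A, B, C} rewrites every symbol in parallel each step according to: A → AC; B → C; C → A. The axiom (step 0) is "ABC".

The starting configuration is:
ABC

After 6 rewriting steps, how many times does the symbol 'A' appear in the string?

26

[0] ABC
[1] ACCA
[2] ACAAAC
[3] ACAACACACA
[4] ACAACACAACAACAAC
[5] ACAACACAACAACACAACACAACACA
[6] ACAACACAACAACACAACACAACAACACAACAACACAACAAC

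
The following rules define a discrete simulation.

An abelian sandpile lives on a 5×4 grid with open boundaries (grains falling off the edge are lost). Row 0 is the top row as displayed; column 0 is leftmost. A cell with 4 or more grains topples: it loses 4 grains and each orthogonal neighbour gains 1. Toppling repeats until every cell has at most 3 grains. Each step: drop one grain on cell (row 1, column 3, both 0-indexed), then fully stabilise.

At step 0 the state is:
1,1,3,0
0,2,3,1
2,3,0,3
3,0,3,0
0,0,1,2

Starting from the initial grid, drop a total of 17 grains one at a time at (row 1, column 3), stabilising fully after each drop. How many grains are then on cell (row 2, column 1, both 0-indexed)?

1

t=0: 1,1,3,0
0,2,3,1
2,3,0,3
3,0,3,0
0,0,1,2
t=1: 1,1,3,0
0,2,3,2
2,3,0,3
3,0,3,0
0,0,1,2
t=2: 1,1,3,0
0,2,3,3
2,3,0,3
3,0,3,0
0,0,1,2
t=3: 1,2,0,2
0,3,1,2
2,3,2,0
3,0,3,1
0,0,1,2
t=4: 1,2,0,2
0,3,1,3
2,3,2,0
3,0,3,1
0,0,1,2
t=5: 1,2,0,3
0,3,2,0
2,3,2,1
3,0,3,1
0,0,1,2
t=6: 1,2,0,3
0,3,2,1
2,3,2,1
3,0,3,1
0,0,1,2
t=7: 1,2,0,3
0,3,2,2
2,3,2,1
3,0,3,1
0,0,1,2
t=8: 1,2,0,3
0,3,2,3
2,3,2,1
3,0,3,1
0,0,1,2
t=9: 1,2,1,0
0,3,3,1
2,3,2,2
3,0,3,1
0,0,1,2
t=10: 1,2,1,0
0,3,3,2
2,3,2,2
3,0,3,1
0,0,1,2
t=11: 1,2,1,0
0,3,3,3
2,3,2,2
3,0,3,1
0,0,1,2
t=12: 1,3,2,1
1,1,2,2
3,1,2,0
3,2,0,3
0,0,2,2
t=13: 1,3,2,1
1,1,2,3
3,1,2,0
3,2,0,3
0,0,2,2
t=14: 1,3,2,2
1,1,3,0
3,1,2,1
3,2,0,3
0,0,2,2
t=15: 1,3,2,2
1,1,3,1
3,1,2,1
3,2,0,3
0,0,2,2
t=16: 1,3,2,2
1,1,3,2
3,1,2,1
3,2,0,3
0,0,2,2
t=17: 1,3,2,2
1,1,3,3
3,1,2,1
3,2,0,3
0,0,2,2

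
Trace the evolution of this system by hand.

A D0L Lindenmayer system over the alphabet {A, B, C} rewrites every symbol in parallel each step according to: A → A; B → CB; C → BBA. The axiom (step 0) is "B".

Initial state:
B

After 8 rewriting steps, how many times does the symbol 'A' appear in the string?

t=0: B
t=1: CB
t=2: BBACB
t=3: CBCBABBACB
t=4: BBACBBBACBACBCBABBACB
t=5: CBCBABBACBCBCBABBACBABBACBBBACBACBCBABBACB
t=6: BBACBBBACBACBCBABBACBBBACBBBACBACBCBABBACBACBCBABBACBCBCBABBACBABBACBBBACBACBCBABBACB
t=7: CBCBABBACBCBCBABBACBABBACBBBACBACBCBABBACBCBCBABBACBCBCBAB…BACBACBCBABBACBACBCBABBACBCBCBABBACBABBACBBBACBACBCBABBACB  (len 170)
t=8: BBACBBBACBACBCBABBACBBBACBBBACBACBCBABBACBACBCBABBACBCBCBA…BACBACBCBABBACBACBCBABBACBCBCBABBACBABBACBBBACBACBCBABBACB  (len 341)

85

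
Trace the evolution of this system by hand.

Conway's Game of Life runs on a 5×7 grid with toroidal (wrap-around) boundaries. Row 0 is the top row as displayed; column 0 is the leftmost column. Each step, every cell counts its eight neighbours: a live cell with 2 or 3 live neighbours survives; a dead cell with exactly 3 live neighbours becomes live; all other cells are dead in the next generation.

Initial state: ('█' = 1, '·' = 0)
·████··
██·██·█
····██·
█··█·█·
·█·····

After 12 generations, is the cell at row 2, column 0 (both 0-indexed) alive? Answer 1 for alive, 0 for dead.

1

[0] ·████··
██·██·█
····██·
█··█·█·
·█·····
[1] ····██·
██····█
·██····
·····██
██·····
[2] ·····█·
███··██
·██··█·
··█···█
█···█··
[3] ····██·
█·█·██·
···█·█·
█·██·██
·····██
[4] ···█···
·······
█······
█·██···
█··█···
[5] ·······
·······
·█·····
█·██··█
·█·██··
[6] ·······
·······
███····
█··██··
██·██··
[7] ·······
·█·····
████···
····█·█
█████··
[8] █··█···
██·····
████···
····███
██████·
[9] ···█···
···█··█
··████·
·······
███····
[10] ██·█···
·····█·
··████·
····█··
·██····
[11] ██·····
·█···██
···█·█·
·█··██·
████···
[12] ·······
·██·███
█·█····
██···██
···██·█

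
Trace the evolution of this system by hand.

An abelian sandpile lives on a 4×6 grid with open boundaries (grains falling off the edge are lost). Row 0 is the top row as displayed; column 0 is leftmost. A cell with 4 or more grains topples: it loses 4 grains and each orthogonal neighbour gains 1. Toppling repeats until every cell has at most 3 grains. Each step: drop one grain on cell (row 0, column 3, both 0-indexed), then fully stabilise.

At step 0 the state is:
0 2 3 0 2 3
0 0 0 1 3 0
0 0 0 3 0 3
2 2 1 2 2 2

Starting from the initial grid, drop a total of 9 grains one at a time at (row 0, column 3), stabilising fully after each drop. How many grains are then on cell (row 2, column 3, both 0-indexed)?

0

gen 0: 0 2 3 0 2 3
0 0 0 1 3 0
0 0 0 3 0 3
2 2 1 2 2 2
gen 1: 0 2 3 1 2 3
0 0 0 1 3 0
0 0 0 3 0 3
2 2 1 2 2 2
gen 2: 0 2 3 2 2 3
0 0 0 1 3 0
0 0 0 3 0 3
2 2 1 2 2 2
gen 3: 0 2 3 3 2 3
0 0 0 1 3 0
0 0 0 3 0 3
2 2 1 2 2 2
gen 4: 0 3 0 1 3 3
0 0 1 2 3 0
0 0 0 3 0 3
2 2 1 2 2 2
gen 5: 0 3 0 2 3 3
0 0 1 2 3 0
0 0 0 3 0 3
2 2 1 2 2 2
gen 6: 0 3 0 3 3 3
0 0 1 2 3 0
0 0 0 3 0 3
2 2 1 2 2 2
gen 7: 0 3 1 2 2 0
0 0 2 1 1 2
0 0 1 0 2 3
2 2 1 3 2 2
gen 8: 0 3 1 3 2 0
0 0 2 1 1 2
0 0 1 0 2 3
2 2 1 3 2 2
gen 9: 0 3 2 0 3 0
0 0 2 2 1 2
0 0 1 0 2 3
2 2 1 3 2 2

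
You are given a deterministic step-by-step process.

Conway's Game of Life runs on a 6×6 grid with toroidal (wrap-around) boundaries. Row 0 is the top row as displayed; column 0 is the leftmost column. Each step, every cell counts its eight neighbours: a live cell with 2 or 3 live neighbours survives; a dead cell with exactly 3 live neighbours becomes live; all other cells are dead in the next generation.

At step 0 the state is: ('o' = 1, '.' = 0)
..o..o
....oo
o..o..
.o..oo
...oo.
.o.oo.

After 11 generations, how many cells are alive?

step 0: ..o..o
....oo
o..o..
.o..oo
...oo.
.o.oo.
step 1: o.o..o
o..ooo
o..o..
o.o..o
o.....
.....o
step 2: .o.o..
..oo..
..oo..
o....o
oo....
.o...o
step 3: oo.oo.
.o..o.
.oooo.
o.o..o
.o....
.o....
step 4: oo.ooo
......
....o.
o...oo
.oo...
.o....
step 5: ooo.oo
o..o..
....o.
oo.ooo
.oo..o
...ooo
step 6: .oo...
o.oo..
.oo...
.o.o..
.o....
......
step 7: .ooo..
o..o..
o.....
oo....
..o...
.oo...
step 8: o..o..
o..o..
o....o
oo....
o.o...
......
step 9: ......
oo..o.
.....o
......
o.....
.o....
step 10: oo....
o....o
o....o
......
......
......
step 11: oo...o
......
o....o
......
......
......

5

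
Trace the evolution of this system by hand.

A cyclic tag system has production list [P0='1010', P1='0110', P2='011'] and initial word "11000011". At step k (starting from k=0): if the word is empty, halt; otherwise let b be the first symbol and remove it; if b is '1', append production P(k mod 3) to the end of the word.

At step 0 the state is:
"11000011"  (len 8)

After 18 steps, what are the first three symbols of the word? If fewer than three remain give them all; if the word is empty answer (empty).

100

gen 0: "11000011"  (len 8)
gen 1: "10000111010"  (len 11)
gen 2: "00001110100110"  (len 14)
gen 3: "0001110100110"  (len 13)
gen 4: "001110100110"  (len 12)
gen 5: "01110100110"  (len 11)
gen 6: "1110100110"  (len 10)
gen 7: "1101001101010"  (len 13)
gen 8: "1010011010100110"  (len 16)
gen 9: "010011010100110011"  (len 18)
gen 10: "10011010100110011"  (len 17)
gen 11: "00110101001100110110"  (len 20)
gen 12: "0110101001100110110"  (len 19)
gen 13: "110101001100110110"  (len 18)
gen 14: "101010011001101100110"  (len 21)
gen 15: "01010011001101100110011"  (len 23)
gen 16: "1010011001101100110011"  (len 22)
gen 17: "0100110011011001100110110"  (len 25)
gen 18: "100110011011001100110110"  (len 24)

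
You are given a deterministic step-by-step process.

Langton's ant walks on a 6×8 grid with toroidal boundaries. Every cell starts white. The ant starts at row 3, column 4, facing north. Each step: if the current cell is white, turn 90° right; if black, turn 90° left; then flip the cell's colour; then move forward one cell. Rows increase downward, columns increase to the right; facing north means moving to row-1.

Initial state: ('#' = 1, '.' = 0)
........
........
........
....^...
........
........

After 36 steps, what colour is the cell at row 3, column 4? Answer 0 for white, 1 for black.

0

t=0: ........
........
........
....^...
........
........
t=1: ........
........
........
....#>..
........
........
t=2: ........
........
........
....##..
.....v..
........
t=3: ........
........
........
....##..
....<#..
........
t=4: ........
........
........
....^#..
....##..
........
t=5: ........
........
........
...<.#..
....##..
........
t=6: ........
........
...^....
...#.#..
....##..
........
t=7: ........
........
...#>...
...#.#..
....##..
........
t=8: ........
........
...##...
...#v#..
....##..
........
t=9: ........
........
...##...
...<##..
....##..
........
t=10: ........
........
...##...
....##..
...v##..
........
t=11: ........
........
...##...
....##..
..<###..
........
t=12: ........
........
...##...
..^.##..
..####..
........
t=13: ........
........
...##...
..#>##..
..####..
........
t=14: ........
........
...##...
..####..
..#v##..
........
t=15: ........
........
...##...
..####..
..#.>#..
........
t=16: ........
........
...##...
..##^#..
..#..#..
........
t=17: ........
........
...##...
..#<.#..
..#..#..
........
t=18: ........
........
...##...
..#..#..
..#v.#..
........
t=19: ........
........
...##...
..#..#..
..<#.#..
........
t=20: ........
........
...##...
..#..#..
...#.#..
..v.....
t=21: ........
........
...##...
..#..#..
...#.#..
.<#.....
t=22: ........
........
...##...
..#..#..
.^.#.#..
.##.....
t=23: ........
........
...##...
..#..#..
.#>#.#..
.##.....
t=24: ........
........
...##...
..#..#..
.###.#..
.#v.....
t=25: ........
........
...##...
..#..#..
.###.#..
.#.>....
t=26: ...v....
........
...##...
..#..#..
.###.#..
.#.#....
t=27: ..<#....
........
...##...
..#..#..
.###.#..
.#.#....
t=28: ..##....
........
...##...
..#..#..
.###.#..
.#^#....
t=29: ..##....
........
...##...
..#..#..
.###.#..
.##>....
t=30: ..##....
........
...##...
..#..#..
.##^.#..
.##.....
t=31: ..##....
........
...##...
..#..#..
.#<..#..
.##.....
t=32: ..##....
........
...##...
..#..#..
.#...#..
.#v.....
t=33: ..##....
........
...##...
..#..#..
.#...#..
.#.>....
t=34: ..#v....
........
...##...
..#..#..
.#...#..
.#.#....
t=35: ..#.>...
........
...##...
..#..#..
.#...#..
.#.#....
t=36: ..#.#...
....v...
...##...
..#..#..
.#...#..
.#.#....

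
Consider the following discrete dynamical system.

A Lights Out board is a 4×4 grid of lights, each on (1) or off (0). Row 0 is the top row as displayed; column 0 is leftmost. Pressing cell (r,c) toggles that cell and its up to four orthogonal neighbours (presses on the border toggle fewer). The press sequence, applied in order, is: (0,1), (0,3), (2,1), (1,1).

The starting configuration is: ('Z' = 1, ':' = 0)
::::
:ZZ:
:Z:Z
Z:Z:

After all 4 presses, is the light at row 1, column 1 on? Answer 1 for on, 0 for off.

gen 0: ::::
:ZZ:
:Z:Z
Z:Z:
gen 1: ZZZ:
::Z:
:Z:Z
Z:Z:
gen 2: ZZ:Z
::ZZ
:Z:Z
Z:Z:
gen 3: ZZ:Z
:ZZZ
Z:ZZ
ZZZ:
gen 4: Z::Z
Z::Z
ZZZZ
ZZZ:

0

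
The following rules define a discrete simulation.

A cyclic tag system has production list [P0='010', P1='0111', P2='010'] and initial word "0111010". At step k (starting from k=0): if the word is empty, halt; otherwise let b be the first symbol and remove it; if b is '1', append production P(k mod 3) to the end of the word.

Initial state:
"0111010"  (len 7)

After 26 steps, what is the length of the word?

19

t=0: "0111010"  (len 7)
t=1: "111010"  (len 6)
t=2: "110100111"  (len 9)
t=3: "10100111010"  (len 11)
t=4: "0100111010010"  (len 13)
t=5: "100111010010"  (len 12)
t=6: "00111010010010"  (len 14)
t=7: "0111010010010"  (len 13)
t=8: "111010010010"  (len 12)
t=9: "11010010010010"  (len 14)
t=10: "1010010010010010"  (len 16)
t=11: "0100100100100100111"  (len 19)
t=12: "100100100100100111"  (len 18)
t=13: "00100100100100111010"  (len 20)
t=14: "0100100100100111010"  (len 19)
t=15: "100100100100111010"  (len 18)
t=16: "00100100100111010010"  (len 20)
t=17: "0100100100111010010"  (len 19)
t=18: "100100100111010010"  (len 18)
t=19: "00100100111010010010"  (len 20)
t=20: "0100100111010010010"  (len 19)
t=21: "100100111010010010"  (len 18)
t=22: "00100111010010010010"  (len 20)
t=23: "0100111010010010010"  (len 19)
t=24: "100111010010010010"  (len 18)
t=25: "00111010010010010010"  (len 20)
t=26: "0111010010010010010"  (len 19)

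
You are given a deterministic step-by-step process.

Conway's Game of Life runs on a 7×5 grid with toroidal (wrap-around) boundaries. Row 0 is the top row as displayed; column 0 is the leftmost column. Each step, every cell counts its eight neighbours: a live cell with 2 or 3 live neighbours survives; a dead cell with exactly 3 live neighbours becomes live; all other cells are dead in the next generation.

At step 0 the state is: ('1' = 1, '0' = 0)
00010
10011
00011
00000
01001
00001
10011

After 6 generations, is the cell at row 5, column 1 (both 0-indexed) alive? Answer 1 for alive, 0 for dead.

1

[0] 00010
10011
00011
00000
01001
00001
10011
[1] 00100
10100
10010
10011
10000
00000
10010
[2] 00111
00111
10110
11010
10000
00001
00000
[3] 00101
10000
10000
10010
11000
00000
00001
[4] 10011
11001
11000
10000
11001
10000
00010
[5] 01110
00110
00000
00000
01001
11000
10010
[6] 01000
01010
00000
00000
01000
01100
10010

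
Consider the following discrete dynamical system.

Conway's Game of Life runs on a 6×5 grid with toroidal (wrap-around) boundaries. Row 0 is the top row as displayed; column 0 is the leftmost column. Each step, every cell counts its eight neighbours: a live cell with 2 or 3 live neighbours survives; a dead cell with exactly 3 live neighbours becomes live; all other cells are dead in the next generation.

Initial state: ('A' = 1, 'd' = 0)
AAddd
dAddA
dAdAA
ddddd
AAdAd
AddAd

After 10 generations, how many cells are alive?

4

[0] AAddd
dAddA
dAdAA
ddddd
AAdAd
AddAd
[1] dAAdd
dAdAA
ddAAA
dAdAd
AAAdd
ddddd
[2] AAAAd
dAddA
dAddd
ddddd
AAAdd
Adddd
[3] ddAAd
dddAA
Adddd
AdAdd
AAddd
dddAd
[4] ddAdd
ddAAA
AAdAd
AdddA
AAAdA
dAdAA
[5] AAddd
AdddA
dAddd
ddddd
ddAdd
ddddA
[6] dAddd
ddddA
Adddd
ddddd
ddddd
AAddd
[7] dAddd
Adddd
ddddd
ddddd
ddddd
AAddd
[8] dAddd
ddddd
ddddd
ddddd
ddddd
AAddd
[9] AAddd
ddddd
ddddd
ddddd
ddddd
AAddd
[10] AAddd
ddddd
ddddd
ddddd
ddddd
AAddd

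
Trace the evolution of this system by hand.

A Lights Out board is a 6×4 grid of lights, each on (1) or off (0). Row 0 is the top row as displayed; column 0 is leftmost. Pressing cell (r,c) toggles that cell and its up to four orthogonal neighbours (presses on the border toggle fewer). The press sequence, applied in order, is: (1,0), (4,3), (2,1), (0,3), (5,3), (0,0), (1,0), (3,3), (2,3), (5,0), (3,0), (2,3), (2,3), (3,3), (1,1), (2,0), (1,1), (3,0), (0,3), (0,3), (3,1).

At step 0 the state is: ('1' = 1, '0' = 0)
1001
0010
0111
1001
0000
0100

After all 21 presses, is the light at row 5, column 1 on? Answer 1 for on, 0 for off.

step 0: 1001
0010
0111
1001
0000
0100
step 1: 0001
1110
1111
1001
0000
0100
step 2: 0001
1110
1111
1000
0011
0101
step 3: 0001
1010
0001
1100
0011
0101
step 4: 0010
1011
0001
1100
0011
0101
step 5: 0010
1011
0001
1100
0010
0110
step 6: 1110
0011
0001
1100
0010
0110
step 7: 0110
1111
1001
1100
0010
0110
step 8: 0110
1111
1000
1111
0011
0110
step 9: 0110
1110
1011
1110
0011
0110
step 10: 0110
1110
1011
1110
1011
1010
step 11: 0110
1110
0011
0010
0011
1010
step 12: 0110
1111
0000
0011
0011
1010
step 13: 0110
1110
0011
0010
0011
1010
step 14: 0110
1110
0010
0001
0010
1010
step 15: 0010
0000
0110
0001
0010
1010
step 16: 0010
1000
1010
1001
0010
1010
step 17: 0110
0110
1110
1001
0010
1010
step 18: 0110
0110
0110
0101
1010
1010
step 19: 0101
0111
0110
0101
1010
1010
step 20: 0110
0110
0110
0101
1010
1010
step 21: 0110
0110
0010
1011
1110
1010

0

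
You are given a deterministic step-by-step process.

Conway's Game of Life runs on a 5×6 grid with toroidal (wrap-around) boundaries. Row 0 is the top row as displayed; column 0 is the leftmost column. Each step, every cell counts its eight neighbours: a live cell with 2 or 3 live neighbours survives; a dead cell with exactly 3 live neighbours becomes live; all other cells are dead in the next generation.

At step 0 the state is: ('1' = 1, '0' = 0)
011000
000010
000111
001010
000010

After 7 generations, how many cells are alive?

0) 011000
000010
000111
001010
000010
1) 000100
001011
000001
000000
011000
2) 010110
000111
000011
000000
001000
3) 000001
101000
000101
000000
001100
4) 011100
100011
000000
001110
000000
5) 111111
111111
000000
000100
010010
6) 000000
000000
110001
000000
010000
7) 000000
100000
100000
010000
000000

3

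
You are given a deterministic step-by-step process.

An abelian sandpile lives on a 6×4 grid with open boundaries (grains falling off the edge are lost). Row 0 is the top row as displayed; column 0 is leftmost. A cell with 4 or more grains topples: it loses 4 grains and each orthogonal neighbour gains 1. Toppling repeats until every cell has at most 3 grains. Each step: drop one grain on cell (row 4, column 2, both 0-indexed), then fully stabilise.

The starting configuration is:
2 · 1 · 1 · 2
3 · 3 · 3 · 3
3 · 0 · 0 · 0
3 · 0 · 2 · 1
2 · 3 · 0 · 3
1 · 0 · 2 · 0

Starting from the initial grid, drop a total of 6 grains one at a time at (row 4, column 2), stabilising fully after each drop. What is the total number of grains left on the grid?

step 0: 2 · 1 · 1 · 2
3 · 3 · 3 · 3
3 · 0 · 0 · 0
3 · 0 · 2 · 1
2 · 3 · 0 · 3
1 · 0 · 2 · 0
step 1: 2 · 1 · 1 · 2
3 · 3 · 3 · 3
3 · 0 · 0 · 0
3 · 0 · 2 · 1
2 · 3 · 1 · 3
1 · 0 · 2 · 0
step 2: 2 · 1 · 1 · 2
3 · 3 · 3 · 3
3 · 0 · 0 · 0
3 · 0 · 2 · 1
2 · 3 · 2 · 3
1 · 0 · 2 · 0
step 3: 2 · 1 · 1 · 2
3 · 3 · 3 · 3
3 · 0 · 0 · 0
3 · 0 · 2 · 1
2 · 3 · 3 · 3
1 · 0 · 2 · 0
step 4: 2 · 1 · 1 · 2
3 · 3 · 3 · 3
3 · 0 · 0 · 0
3 · 1 · 3 · 2
3 · 0 · 2 · 0
1 · 1 · 3 · 1
step 5: 2 · 1 · 1 · 2
3 · 3 · 3 · 3
3 · 0 · 0 · 0
3 · 1 · 3 · 2
3 · 0 · 3 · 0
1 · 1 · 3 · 1
step 6: 2 · 1 · 1 · 2
3 · 3 · 3 · 3
3 · 0 · 1 · 0
3 · 2 · 0 · 3
3 · 1 · 2 · 1
1 · 2 · 0 · 2

42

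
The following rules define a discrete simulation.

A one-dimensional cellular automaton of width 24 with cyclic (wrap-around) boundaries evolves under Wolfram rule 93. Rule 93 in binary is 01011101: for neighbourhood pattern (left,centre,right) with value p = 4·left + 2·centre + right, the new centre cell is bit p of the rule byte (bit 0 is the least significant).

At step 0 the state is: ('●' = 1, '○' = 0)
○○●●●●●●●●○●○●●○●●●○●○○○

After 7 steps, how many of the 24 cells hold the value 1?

k=0  ○○●●●●●●●●○●○●●○●●●○●○○○
k=1  ●○●○○○○○○●○●○●●○●○●○●●●●
k=2  ●○●●●●●●○●○●○●●○●○●○●○○○
k=3  ●○●○○○○●○●○●○●●○●○●○●●●○
k=4  ●○●●●●○●○●○●○●●○●○●○●○●○
k=5  ●○●○○●○●○●○●○●●○●○●○●○●○
k=6  ●○●●○●○●○●○●○●●○●○●○●○●○
k=7  ●○●●○●○●○●○●○●●○●○●○●○●○

13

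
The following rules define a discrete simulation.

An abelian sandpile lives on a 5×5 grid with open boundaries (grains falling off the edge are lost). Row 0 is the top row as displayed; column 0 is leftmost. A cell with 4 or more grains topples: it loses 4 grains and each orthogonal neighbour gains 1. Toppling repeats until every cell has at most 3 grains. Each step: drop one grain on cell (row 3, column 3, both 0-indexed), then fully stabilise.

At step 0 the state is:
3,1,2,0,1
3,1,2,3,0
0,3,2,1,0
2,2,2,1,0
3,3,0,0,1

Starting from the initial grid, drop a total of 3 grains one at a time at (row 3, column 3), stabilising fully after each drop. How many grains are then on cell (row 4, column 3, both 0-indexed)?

1

step 0: 3,1,2,0,1
3,1,2,3,0
0,3,2,1,0
2,2,2,1,0
3,3,0,0,1
step 1: 3,1,2,0,1
3,1,2,3,0
0,3,2,1,0
2,2,2,2,0
3,3,0,0,1
step 2: 3,1,2,0,1
3,1,2,3,0
0,3,2,1,0
2,2,2,3,0
3,3,0,0,1
step 3: 3,1,2,0,1
3,1,2,3,0
0,3,2,2,0
2,2,3,0,1
3,3,0,1,1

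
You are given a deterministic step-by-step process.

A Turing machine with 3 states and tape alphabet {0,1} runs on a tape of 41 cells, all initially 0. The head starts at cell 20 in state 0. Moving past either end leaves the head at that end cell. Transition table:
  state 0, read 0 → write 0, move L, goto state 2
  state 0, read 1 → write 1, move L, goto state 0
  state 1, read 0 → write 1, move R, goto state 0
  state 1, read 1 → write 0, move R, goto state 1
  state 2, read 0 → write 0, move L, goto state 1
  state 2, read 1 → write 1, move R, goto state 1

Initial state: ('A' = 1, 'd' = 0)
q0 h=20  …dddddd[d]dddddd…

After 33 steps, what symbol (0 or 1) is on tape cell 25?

1

[0] q0 h=20  …dddddd[d]dddddd…
[1] q2 h=19  …dddddd[d]dddddd…
[2] q1 h=18  …dddddd[d]dddddd…
[3] q0 h=19  …dddddA[d]dddddd…
[4] q2 h=18  …dddddd[A]dddddd…
[5] q1 h=19  …dddddA[d]dddddd…
[6] q0 h=20  …ddddAA[d]dddddd…
[7] q2 h=19  …dddddA[A]dddddd…
[8] q1 h=20  …ddddAA[d]dddddd…
[9] q0 h=21  …dddAAA[d]dddddd…
[10] q2 h=20  …ddddAA[A]dddddd…
[11] q1 h=21  …dddAAA[d]dddddd…
[12] q0 h=22  …ddAAAA[d]dddddd…
[13] q2 h=21  …dddAAA[A]dddddd…
[14] q1 h=22  …ddAAAA[d]dddddd…
[15] q0 h=23  …dAAAAA[d]dddddd…
[16] q2 h=22  …ddAAAA[A]dddddd…
[17] q1 h=23  …dAAAAA[d]dddddd…
[18] q0 h=24  …AAAAAA[d]dddddd…
[19] q2 h=23  …dAAAAA[A]dddddd…
[20] q1 h=24  …AAAAAA[d]dddddd…
[21] q0 h=25  …AAAAAA[d]dddddd…
[22] q2 h=24  …AAAAAA[A]dddddd…
[23] q1 h=25  …AAAAAA[d]dddddd…
[24] q0 h=26  …AAAAAA[d]dddddd…
[25] q2 h=25  …AAAAAA[A]dddddd…
[26] q1 h=26  …AAAAAA[d]dddddd…
[27] q0 h=27  …AAAAAA[d]dddddd…
[28] q2 h=26  …AAAAAA[A]dddddd…
[29] q1 h=27  …AAAAAA[d]dddddd…
[30] q0 h=28  …AAAAAA[d]dddddd…
[31] q2 h=27  …AAAAAA[A]dddddd…
[32] q1 h=28  …AAAAAA[d]dddddd…
[33] q0 h=29  …AAAAAA[d]dddddd…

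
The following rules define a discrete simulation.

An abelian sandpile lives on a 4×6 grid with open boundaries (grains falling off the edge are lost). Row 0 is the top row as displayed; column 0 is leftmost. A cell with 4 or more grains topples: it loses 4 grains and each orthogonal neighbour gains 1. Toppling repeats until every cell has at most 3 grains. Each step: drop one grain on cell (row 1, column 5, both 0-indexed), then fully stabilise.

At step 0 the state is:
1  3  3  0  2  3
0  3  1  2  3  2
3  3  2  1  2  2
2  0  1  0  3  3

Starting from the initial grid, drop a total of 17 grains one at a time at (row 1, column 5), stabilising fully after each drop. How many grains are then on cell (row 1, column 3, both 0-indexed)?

k=0  1  3  3  0  2  3
0  3  1  2  3  2
3  3  2  1  2  2
2  0  1  0  3  3
k=1  1  3  3  0  2  3
0  3  1  2  3  3
3  3  2  1  2  2
2  0  1  0  3  3
k=2  1  3  3  1  0  1
0  3  1  3  1  2
3  3  2  1  3  3
2  0  1  0  3  3
k=3  1  3  3  1  0  1
0  3  1  3  1  3
3  3  2  1  3  3
2  0  1  0  3  3
k=4  1  3  3  1  0  2
0  3  1  3  3  1
3  3  2  2  1  2
2  0  1  1  1  1
k=5  1  3  3  1  0  2
0  3  1  3  3  2
3  3  2  2  1  2
2  0  1  1  1  1
k=6  1  3  3  1  0  2
0  3  1  3  3  3
3  3  2  2  1  2
2  0  1  1  1  1
k=7  1  3  3  2  1  3
0  3  2  0  1  1
3  3  2  3  2  3
2  0  1  1  1  1
k=8  1  3  3  2  1  3
0  3  2  0  1  2
3  3  2  3  2  3
2  0  1  1  1  1
k=9  1  3  3  2  1  3
0  3  2  0  1  3
3  3  2  3  2  3
2  0  1  1  1  1
k=10  1  3  3  2  2  0
0  3  2  0  2  2
3  3  2  3  3  0
2  0  1  1  1  2
k=11  1  3  3  2  2  0
0  3  2  0  2  3
3  3  2  3  3  0
2  0  1  1  1  2
k=12  1  3  3  2  2  1
0  3  2  0  3  0
3  3  2  3  3  1
2  0  1  1  1  2
k=13  1  3  3  2  2  1
0  3  2  0  3  1
3  3  2  3  3  1
2  0  1  1  1  2
k=14  1  3  3  2  2  1
0  3  2  0  3  2
3  3  2  3  3  1
2  0  1  1  1  2
k=15  1  3  3  2  2  1
0  3  2  0  3  3
3  3  2  3  3  1
2  0  1  1  1  2
k=16  1  3  3  2  3  2
0  3  2  2  1  1
3  3  3  0  1  3
2  0  1  2  2  2
k=17  1  3  3  2  3  2
0  3  2  2  1  2
3  3  3  0  1  3
2  0  1  2  2  2

2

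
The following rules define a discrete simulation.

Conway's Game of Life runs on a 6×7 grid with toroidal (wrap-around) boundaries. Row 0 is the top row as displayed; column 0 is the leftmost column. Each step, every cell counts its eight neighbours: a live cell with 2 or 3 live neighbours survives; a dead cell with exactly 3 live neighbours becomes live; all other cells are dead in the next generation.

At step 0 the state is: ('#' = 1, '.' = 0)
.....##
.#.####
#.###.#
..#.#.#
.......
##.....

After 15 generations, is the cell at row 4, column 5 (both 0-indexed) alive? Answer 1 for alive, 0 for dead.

1

step 0: .....##
.#.####
#.###.#
..#.#.#
.......
##.....
step 1: .##....
.#.....
.......
###.#.#
##.....
#.....#
step 2: .##....
.##....
..#....
..#...#
..#..#.
..#...#
step 3: #..#...
...#...
..##...
.###...
.###.##
..##...
step 4: ...##..
...##..
.#..#..
#......
#......
#.....#
step 5: ...###.
..#..#.
...##..
##.....
##.....
#.....#
step 6: ...###.
..#..#.
.####..
###....
.......
##..###
step 7: ####...
.#...#.
#...#..
#......
..#..#.
#..#..#
step 8: ...##..
...##.#
##....#
.#....#
##.....
#..##.#
step 9: #.#...#
..###.#
.##...#
..#...#
.##..#.
#######
step 10: .......
......#
.#....#
...#.##
.......
....#..
step 11: .......
#......
......#
#....##
....##.
.......
step 12: .......
.......
.....#.
#...#..
....##.
.......
step 13: .......
.......
.......
....#.#
....##.
.......
step 14: .......
.......
.......
....#..
....##.
.......
step 15: .......
.......
.......
....##.
....##.
.......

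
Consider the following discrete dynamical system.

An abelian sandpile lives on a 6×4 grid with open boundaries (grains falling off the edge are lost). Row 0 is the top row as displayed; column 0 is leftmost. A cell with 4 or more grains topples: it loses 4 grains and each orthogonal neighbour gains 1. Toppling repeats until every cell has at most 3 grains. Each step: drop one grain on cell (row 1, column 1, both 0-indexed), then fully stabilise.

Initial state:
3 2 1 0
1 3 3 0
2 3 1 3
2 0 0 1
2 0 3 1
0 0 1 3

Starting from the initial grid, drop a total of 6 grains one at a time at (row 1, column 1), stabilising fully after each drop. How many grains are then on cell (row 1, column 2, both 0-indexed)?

2

step 0: 3 2 1 0
1 3 3 0
2 3 1 3
2 0 0 1
2 0 3 1
0 0 1 3
step 1: 3 3 2 0
2 2 0 1
3 0 3 3
2 1 0 1
2 0 3 1
0 0 1 3
step 2: 3 3 2 0
2 3 0 1
3 0 3 3
2 1 0 1
2 0 3 1
0 0 1 3
step 3: 1 1 3 0
1 2 1 1
0 2 3 3
3 1 0 1
2 0 3 1
0 0 1 3
step 4: 1 1 3 0
1 3 1 1
0 2 3 3
3 1 0 1
2 0 3 1
0 0 1 3
step 5: 1 2 3 0
2 0 2 1
0 3 3 3
3 1 0 1
2 0 3 1
0 0 1 3
step 6: 1 2 3 0
2 1 2 1
0 3 3 3
3 1 0 1
2 0 3 1
0 0 1 3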